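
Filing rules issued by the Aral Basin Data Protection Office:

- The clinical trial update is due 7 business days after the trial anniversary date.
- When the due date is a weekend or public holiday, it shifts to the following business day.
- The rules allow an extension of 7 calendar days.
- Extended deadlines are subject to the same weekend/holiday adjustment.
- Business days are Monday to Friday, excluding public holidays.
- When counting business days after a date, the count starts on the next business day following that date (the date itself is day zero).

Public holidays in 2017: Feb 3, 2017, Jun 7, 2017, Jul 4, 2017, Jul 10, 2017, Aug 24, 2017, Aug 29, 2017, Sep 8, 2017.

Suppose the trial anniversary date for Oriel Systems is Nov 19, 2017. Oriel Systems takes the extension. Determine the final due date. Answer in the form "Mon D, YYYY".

Counting 7 business days after Nov 19, 2017 (skipping weekends and listed holidays) reaches Nov 28, 2017.
Nov 28, 2017 is a Tuesday and not a listed holiday, so it stands.
The 7-calendar-day extension moves the deadline from Nov 28, 2017 to Dec 5, 2017.
Dec 5, 2017 is a Tuesday and not a listed holiday, so it stands.
So the filing is due Dec 5, 2017.

Dec 5, 2017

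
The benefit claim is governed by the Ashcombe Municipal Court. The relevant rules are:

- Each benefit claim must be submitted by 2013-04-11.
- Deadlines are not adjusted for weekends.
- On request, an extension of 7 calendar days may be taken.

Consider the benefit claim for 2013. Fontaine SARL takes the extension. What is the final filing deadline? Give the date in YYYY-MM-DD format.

2013-04-18

Start from the fixed due date, 2013-04-11.
No adjustment is made for weekends or holidays, so 2013-04-11 stands.
With the 7-day extension, 2013-04-11 becomes 2013-04-18.
2013-04-18 is a Thursday; no weekend or holiday adjustment applies.
Final deadline: 2013-04-18.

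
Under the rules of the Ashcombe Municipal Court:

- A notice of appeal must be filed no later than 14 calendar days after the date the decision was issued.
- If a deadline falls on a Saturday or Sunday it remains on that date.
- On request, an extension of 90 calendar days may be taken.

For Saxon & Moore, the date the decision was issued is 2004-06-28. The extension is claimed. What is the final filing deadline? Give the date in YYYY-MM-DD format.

From 2004-06-28, 14 calendar days later is 2004-07-12.
2004-07-12 falls on a Monday. The rules make no weekend/holiday allowance, so it remains 2004-07-12.
With the 90-day extension, 2004-07-12 becomes 2004-10-10.
No adjustment is made for weekends or holidays, so 2004-10-10 stands.
Deadline: 2004-10-10.

2004-10-10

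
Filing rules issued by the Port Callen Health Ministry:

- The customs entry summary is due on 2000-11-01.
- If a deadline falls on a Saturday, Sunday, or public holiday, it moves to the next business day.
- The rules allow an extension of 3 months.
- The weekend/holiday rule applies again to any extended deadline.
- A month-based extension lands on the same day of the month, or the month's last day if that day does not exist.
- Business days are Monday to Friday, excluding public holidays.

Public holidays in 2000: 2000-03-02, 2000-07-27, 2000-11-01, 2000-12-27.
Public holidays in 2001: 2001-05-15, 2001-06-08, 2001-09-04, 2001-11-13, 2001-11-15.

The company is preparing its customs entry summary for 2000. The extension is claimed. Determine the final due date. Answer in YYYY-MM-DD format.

Start from the fixed due date, 2000-11-01.
2000-11-01 is a listed holiday; the next business day is 2000-11-02 (Thursday).
Add 3 months to 2000-11-02: 2001-02-02.
2001-02-02 is a Friday and not a listed holiday, so it stands.
Deadline: 2001-02-02.

2001-02-02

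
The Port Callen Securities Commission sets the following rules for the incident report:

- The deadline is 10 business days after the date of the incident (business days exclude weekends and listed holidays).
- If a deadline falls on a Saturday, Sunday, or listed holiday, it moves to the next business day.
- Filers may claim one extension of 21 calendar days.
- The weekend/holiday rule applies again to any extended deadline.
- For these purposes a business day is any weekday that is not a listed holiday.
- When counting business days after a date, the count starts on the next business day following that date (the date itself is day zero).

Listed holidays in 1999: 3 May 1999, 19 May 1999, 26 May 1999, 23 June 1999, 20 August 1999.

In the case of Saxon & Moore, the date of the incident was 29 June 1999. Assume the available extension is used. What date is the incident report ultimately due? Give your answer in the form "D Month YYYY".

3 August 1999

Counting 10 business days after 29 June 1999 (skipping weekends and listed holidays) reaches 13 July 1999.
13 July 1999 is a Tuesday and not a listed holiday, so it stands.
Applying the 21-calendar-day extension: 13 July 1999 + 21 days = 3 August 1999.
3 August 1999 (Tuesday) is already a business day.
Deadline: 3 August 1999.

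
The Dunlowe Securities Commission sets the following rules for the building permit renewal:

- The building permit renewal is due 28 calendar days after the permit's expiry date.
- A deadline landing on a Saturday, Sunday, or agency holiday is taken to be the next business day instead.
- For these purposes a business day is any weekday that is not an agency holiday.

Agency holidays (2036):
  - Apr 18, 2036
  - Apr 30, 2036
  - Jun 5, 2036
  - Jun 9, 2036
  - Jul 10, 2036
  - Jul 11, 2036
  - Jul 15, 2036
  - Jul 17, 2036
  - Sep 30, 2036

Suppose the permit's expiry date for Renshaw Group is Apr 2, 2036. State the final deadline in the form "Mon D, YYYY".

Adding 28 calendar days to Apr 2, 2036 gives Apr 30, 2036.
Apr 30, 2036 is a listed holiday; the next business day is May 1, 2036 (Thursday).
Final deadline: May 1, 2036.

May 1, 2036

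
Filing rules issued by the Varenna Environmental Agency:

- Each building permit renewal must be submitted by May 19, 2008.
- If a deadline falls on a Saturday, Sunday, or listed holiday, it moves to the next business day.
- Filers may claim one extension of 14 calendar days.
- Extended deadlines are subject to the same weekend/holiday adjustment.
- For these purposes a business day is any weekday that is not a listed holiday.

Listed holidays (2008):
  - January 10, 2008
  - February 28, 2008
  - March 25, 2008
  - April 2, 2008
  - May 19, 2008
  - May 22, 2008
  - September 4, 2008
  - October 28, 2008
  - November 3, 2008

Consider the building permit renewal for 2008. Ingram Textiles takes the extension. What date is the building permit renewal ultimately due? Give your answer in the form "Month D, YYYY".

The statutory due date is May 19, 2008.
May 19, 2008 is a listed holiday; the next business day is May 20, 2008 (Tuesday).
Add the 14 calendar-day extension to May 20, 2008: June 3, 2008.
Since June 3, 2008 is a Tuesday and not a holiday, the date is unchanged.
The final due date is June 3, 2008.

June 3, 2008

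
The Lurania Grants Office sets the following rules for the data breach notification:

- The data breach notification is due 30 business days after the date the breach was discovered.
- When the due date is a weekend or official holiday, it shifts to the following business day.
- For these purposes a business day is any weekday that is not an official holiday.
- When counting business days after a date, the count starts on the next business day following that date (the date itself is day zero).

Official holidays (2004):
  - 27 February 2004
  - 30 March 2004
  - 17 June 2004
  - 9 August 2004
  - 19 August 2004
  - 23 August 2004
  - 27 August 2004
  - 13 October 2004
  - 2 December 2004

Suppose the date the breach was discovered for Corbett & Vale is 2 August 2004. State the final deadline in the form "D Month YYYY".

17 September 2004

30 business days after 2 August 2004, excluding weekends and holidays, is 17 September 2004.
17 September 2004 is a Friday and not a listed holiday, so it stands.
The final due date is 17 September 2004.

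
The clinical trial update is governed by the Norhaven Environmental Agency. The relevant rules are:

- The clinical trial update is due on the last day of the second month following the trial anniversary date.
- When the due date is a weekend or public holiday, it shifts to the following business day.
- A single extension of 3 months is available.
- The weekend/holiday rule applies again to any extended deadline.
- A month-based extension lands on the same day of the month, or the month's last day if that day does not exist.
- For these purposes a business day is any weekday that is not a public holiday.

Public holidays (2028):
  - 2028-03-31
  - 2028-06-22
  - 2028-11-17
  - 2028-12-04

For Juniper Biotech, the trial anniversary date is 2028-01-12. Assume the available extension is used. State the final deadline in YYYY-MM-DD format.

2 months after 2028-01-12 falls in March 2028; the last day of that month is 2028-03-31.
Because 2028-03-31 is a listed holiday, the deadline becomes 2028-04-03 (Monday).
Add 3 months to 2028-04-03: 2028-07-03.
2028-07-03 is a Monday and not a listed holiday, so it stands.
Deadline: 2028-07-03.

2028-07-03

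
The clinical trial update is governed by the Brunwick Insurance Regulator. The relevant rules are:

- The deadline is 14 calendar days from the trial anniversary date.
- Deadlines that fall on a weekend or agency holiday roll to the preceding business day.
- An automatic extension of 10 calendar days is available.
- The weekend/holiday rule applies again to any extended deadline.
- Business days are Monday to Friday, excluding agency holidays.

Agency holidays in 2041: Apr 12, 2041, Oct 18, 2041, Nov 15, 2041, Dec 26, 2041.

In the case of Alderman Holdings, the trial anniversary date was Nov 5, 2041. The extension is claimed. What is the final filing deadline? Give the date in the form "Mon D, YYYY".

From Nov 5, 2041, 14 calendar days later is Nov 19, 2041.
Nov 19, 2041 falls on a Tuesday, which is a business day, so no adjustment is needed.
Add the 10 calendar-day extension to Nov 19, 2041: Nov 29, 2041.
Since Nov 29, 2041 is a Friday and not a holiday, the date is unchanged.
Final deadline: Nov 29, 2041.

Nov 29, 2041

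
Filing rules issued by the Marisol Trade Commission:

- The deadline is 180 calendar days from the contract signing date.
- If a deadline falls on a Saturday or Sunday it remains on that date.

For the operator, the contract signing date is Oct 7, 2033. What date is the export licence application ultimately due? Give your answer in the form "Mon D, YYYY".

180 calendar days after Oct 7, 2033 is Apr 5, 2034.
Apr 5, 2034 falls on a Wednesday. The rules make no weekend/holiday allowance, so it remains Apr 5, 2034.
So the filing is due Apr 5, 2034.

Apr 5, 2034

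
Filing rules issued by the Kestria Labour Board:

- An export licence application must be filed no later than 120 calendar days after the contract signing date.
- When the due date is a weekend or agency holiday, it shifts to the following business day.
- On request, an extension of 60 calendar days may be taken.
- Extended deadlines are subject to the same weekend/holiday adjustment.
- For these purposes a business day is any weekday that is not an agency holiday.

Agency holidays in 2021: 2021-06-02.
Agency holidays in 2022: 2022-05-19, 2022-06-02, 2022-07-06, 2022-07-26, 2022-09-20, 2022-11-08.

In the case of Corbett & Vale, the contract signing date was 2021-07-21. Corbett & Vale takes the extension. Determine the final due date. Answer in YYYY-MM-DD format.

2022-01-17

Trigger date 2021-07-21 + 120 calendar days = 2021-11-18.
2021-11-18 (Thursday) is already a business day.
Add the 60 calendar-day extension to 2021-11-18: 2022-01-17.
2022-01-17 is a Monday and not a listed holiday, so it stands.
Final deadline: 2022-01-17.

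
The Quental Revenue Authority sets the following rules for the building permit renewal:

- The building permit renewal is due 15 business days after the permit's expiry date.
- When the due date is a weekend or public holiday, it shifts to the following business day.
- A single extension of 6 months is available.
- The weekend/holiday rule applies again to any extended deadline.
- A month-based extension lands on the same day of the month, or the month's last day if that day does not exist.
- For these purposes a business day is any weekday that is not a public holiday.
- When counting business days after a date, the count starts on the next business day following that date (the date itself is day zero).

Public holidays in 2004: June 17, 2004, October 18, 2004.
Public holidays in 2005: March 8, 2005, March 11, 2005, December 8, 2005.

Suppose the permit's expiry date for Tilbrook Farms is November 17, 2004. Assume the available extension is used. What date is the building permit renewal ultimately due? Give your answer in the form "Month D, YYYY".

June 8, 2005

Starting the day after November 17, 2004 and counting 15 business days lands on December 8, 2004.
Since December 8, 2004 is a Wednesday and not a holiday, the date is unchanged.
Applying the 6 months extension: 6 months after December 8, 2004 is June 8, 2005.
June 8, 2005 (Wednesday) is already a business day.
The final due date is June 8, 2005.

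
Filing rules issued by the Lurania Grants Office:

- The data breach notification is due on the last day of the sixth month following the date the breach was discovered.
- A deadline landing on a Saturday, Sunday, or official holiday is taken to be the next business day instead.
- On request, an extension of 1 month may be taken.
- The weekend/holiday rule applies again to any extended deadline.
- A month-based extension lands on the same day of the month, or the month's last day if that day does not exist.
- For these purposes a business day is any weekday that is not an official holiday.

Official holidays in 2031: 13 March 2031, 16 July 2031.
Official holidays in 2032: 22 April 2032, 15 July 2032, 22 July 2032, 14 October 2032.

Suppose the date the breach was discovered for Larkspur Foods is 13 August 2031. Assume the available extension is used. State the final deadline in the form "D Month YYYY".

1 April 2032

6 months after 13 August 2031 falls in February 2032; the last day of that month is 29 February 2032.
29 February 2032 is a Sunday, so it moves to the next business day, 1 March 2032 (Monday).
The 1 month extension carries 1 March 2032 to 1 April 2032.
1 April 2032 is a Thursday and not a listed holiday, so it stands.
Deadline: 1 April 2032.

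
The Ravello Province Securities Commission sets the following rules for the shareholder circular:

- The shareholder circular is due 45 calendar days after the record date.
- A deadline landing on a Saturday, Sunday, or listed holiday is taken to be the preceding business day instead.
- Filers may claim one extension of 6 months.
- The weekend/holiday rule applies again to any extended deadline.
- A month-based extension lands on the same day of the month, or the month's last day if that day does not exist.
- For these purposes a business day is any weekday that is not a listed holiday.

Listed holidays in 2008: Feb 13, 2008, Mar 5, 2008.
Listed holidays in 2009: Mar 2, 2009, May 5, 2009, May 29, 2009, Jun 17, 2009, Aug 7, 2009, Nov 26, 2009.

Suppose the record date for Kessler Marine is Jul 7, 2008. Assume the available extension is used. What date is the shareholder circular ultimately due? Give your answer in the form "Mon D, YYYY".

Adding 45 calendar days to Jul 7, 2008 gives Aug 21, 2008.
Aug 21, 2008 (Thursday) is already a business day.
Applying the 6 months extension: 6 months after Aug 21, 2008 is Feb 21, 2009.
Feb 21, 2009 falls on a Saturday. Rolling to the preceding business day gives Feb 20, 2009, a Friday.
The final due date is Feb 20, 2009.

Feb 20, 2009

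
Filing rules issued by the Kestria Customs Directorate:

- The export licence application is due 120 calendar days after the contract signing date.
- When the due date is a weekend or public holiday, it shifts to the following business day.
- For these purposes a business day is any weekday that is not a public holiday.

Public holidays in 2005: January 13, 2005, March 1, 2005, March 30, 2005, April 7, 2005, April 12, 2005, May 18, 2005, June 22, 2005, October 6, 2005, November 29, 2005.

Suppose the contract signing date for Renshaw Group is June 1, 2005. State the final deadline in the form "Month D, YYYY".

September 29, 2005

120 calendar days after June 1, 2005 is September 29, 2005.
September 29, 2005 is a Thursday and not a listed holiday, so it stands.
Deadline: September 29, 2005.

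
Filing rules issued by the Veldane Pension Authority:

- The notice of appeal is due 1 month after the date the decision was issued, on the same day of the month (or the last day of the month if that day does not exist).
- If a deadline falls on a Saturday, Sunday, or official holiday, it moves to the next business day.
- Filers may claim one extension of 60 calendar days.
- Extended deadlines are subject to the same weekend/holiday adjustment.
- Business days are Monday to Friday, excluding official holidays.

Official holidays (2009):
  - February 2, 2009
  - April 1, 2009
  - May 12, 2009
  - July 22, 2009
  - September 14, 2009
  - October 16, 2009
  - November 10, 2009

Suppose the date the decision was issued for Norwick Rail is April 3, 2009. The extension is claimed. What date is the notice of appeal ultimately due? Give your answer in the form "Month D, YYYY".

July 3, 2009

1 month after April 3, 2009, on the same day of the month, is May 3, 2009.
Because May 3, 2009 is a Sunday, the deadline becomes May 4, 2009 (Monday).
The 60-calendar-day extension moves the deadline from May 4, 2009 to July 3, 2009.
Since July 3, 2009 is a Friday and not a holiday, the date is unchanged.
So the filing is due July 3, 2009.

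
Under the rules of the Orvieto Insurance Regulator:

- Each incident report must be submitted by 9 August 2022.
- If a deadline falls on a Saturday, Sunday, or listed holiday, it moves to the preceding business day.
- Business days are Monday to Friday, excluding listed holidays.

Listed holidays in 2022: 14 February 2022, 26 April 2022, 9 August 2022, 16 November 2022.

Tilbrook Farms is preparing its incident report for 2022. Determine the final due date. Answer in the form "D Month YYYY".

Start from the fixed due date, 9 August 2022.
9 August 2022 falls on a listed holiday. Rolling to the preceding business day gives 8 August 2022, a Monday.
Deadline: 8 August 2022.

8 August 2022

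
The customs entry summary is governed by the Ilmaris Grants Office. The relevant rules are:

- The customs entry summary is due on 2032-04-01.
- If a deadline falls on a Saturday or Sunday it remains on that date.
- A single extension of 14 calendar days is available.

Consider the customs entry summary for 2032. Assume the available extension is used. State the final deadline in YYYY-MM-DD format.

2032-04-15

The statutory due date is 2032-04-01.
2032-04-01 is a Thursday; no weekend or holiday adjustment applies.
With the 14-day extension, 2032-04-01 becomes 2032-04-15.
2032-04-15 is a Thursday; no weekend or holiday adjustment applies.
So the filing is due 2032-04-15.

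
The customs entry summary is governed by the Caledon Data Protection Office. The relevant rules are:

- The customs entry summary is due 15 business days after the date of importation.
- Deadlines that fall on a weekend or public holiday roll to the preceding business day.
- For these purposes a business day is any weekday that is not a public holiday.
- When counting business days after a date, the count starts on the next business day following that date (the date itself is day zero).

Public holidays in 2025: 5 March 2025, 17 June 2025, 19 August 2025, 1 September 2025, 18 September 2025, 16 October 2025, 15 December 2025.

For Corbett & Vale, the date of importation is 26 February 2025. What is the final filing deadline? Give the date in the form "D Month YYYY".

15 business days after 26 February 2025, excluding weekends and holidays, is 20 March 2025.
20 March 2025 (Thursday) is already a business day.
The final due date is 20 March 2025.

20 March 2025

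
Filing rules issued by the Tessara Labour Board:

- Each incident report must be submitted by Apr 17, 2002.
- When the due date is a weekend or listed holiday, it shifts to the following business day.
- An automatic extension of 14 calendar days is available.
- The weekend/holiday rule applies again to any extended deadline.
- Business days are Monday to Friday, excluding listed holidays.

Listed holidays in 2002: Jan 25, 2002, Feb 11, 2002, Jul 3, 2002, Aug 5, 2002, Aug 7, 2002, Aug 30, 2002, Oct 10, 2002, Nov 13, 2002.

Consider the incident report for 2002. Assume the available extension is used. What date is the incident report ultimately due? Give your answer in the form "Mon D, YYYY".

The statutory due date is Apr 17, 2002.
Since Apr 17, 2002 is a Wednesday and not a holiday, the date is unchanged.
Applying the 14-calendar-day extension: Apr 17, 2002 + 14 days = May 1, 2002.
May 1, 2002 (Wednesday) is already a business day.
Deadline: May 1, 2002.

May 1, 2002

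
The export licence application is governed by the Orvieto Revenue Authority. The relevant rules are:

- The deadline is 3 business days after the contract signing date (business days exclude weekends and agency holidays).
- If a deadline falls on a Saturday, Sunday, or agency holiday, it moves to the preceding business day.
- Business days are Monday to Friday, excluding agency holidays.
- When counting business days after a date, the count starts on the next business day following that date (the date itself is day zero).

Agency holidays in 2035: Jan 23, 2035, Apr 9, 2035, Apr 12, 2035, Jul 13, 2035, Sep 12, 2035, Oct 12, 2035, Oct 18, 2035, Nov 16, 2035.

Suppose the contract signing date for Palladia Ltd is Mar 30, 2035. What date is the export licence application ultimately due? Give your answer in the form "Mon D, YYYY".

Counting 3 business days after Mar 30, 2035 (skipping weekends and listed holidays) reaches Apr 4, 2035.
Since Apr 4, 2035 is a Wednesday and not a holiday, the date is unchanged.
The final due date is Apr 4, 2035.

Apr 4, 2035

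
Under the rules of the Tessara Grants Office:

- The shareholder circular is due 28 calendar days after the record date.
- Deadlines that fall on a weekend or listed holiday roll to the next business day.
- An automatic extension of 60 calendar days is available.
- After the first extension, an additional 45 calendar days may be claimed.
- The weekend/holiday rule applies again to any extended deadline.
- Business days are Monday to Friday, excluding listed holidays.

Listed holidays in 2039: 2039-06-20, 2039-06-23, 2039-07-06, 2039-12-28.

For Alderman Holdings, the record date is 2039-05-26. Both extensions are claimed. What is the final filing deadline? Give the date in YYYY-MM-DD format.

2039-10-07

From 2039-05-26, 28 calendar days later is 2039-06-23.
2039-06-23 falls on a listed holiday. Rolling to the next business day gives 2039-06-24, a Friday.
Applying the 60-calendar-day extension: 2039-06-24 + 60 days = 2039-08-23.
2039-08-23 is a Tuesday and not a listed holiday, so it stands.
Add the 45 calendar-day extension to 2039-08-23: 2039-10-07.
2039-10-07 falls on a Friday, which is a business day, so no adjustment is needed.
Deadline: 2039-10-07.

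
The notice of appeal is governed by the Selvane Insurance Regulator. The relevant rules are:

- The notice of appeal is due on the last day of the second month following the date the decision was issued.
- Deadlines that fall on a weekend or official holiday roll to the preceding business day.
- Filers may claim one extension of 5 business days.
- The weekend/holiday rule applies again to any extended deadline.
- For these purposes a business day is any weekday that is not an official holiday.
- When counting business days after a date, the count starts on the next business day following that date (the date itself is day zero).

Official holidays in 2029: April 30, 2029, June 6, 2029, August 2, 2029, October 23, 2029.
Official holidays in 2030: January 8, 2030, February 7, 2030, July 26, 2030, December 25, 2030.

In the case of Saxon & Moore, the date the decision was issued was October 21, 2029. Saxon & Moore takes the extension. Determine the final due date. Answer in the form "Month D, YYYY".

January 7, 2030

The second month after October 21, 2029 is December 2029, whose last day is December 31, 2029.
Since December 31, 2029 is a Monday and not a holiday, the date is unchanged.
Applying the 5-business-day extension: 5 business days after December 31, 2029 is January 7, 2030.
January 7, 2030 (Monday) is already a business day.
Deadline: January 7, 2030.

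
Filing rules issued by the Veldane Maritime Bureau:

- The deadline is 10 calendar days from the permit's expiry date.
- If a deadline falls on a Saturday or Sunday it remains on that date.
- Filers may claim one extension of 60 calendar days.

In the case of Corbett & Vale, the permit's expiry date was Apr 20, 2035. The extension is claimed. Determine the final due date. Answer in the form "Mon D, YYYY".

Jun 29, 2035

10 calendar days after Apr 20, 2035 is Apr 30, 2035.
No adjustment is made for weekends or holidays, so Apr 30, 2035 stands.
With the 60-day extension, Apr 30, 2035 becomes Jun 29, 2035.
Jun 29, 2035 falls on a Friday. The rules make no weekend/holiday allowance, so it remains Jun 29, 2035.
So the filing is due Jun 29, 2035.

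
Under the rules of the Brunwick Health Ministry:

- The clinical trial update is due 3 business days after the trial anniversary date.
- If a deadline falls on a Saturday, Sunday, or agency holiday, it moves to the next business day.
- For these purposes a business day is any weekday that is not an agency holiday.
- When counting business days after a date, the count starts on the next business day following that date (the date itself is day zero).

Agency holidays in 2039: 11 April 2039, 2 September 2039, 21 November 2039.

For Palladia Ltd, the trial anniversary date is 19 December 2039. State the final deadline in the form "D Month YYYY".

3 business days after 19 December 2039, excluding weekends and holidays, is 22 December 2039.
22 December 2039 (Thursday) is already a business day.
Deadline: 22 December 2039.

22 December 2039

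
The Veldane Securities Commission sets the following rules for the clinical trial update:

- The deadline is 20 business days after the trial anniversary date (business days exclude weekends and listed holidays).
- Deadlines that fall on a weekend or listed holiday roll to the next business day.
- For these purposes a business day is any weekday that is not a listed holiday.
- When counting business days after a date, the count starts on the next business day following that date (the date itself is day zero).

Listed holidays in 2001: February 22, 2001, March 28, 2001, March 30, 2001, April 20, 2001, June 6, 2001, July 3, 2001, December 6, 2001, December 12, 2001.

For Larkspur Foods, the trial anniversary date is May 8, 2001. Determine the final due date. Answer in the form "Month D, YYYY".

Starting the day after May 8, 2001 and counting 20 business days lands on June 5, 2001.
June 5, 2001 is a Tuesday and not a listed holiday, so it stands.
Final deadline: June 5, 2001.

June 5, 2001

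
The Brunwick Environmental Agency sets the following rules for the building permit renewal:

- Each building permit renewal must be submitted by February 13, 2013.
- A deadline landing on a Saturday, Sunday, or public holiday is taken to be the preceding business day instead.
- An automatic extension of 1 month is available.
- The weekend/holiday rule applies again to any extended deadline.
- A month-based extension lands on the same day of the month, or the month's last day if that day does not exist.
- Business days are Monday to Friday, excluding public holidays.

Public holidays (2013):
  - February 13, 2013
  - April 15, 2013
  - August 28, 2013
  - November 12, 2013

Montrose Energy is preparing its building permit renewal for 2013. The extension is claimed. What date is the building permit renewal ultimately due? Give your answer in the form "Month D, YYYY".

Start from the fixed due date, February 13, 2013.
February 13, 2013 falls on a listed holiday. Rolling to the preceding business day gives February 12, 2013, a Tuesday.
Add 1 month to February 12, 2013: March 12, 2013.
March 12, 2013 (Tuesday) is already a business day.
Final deadline: March 12, 2013.

March 12, 2013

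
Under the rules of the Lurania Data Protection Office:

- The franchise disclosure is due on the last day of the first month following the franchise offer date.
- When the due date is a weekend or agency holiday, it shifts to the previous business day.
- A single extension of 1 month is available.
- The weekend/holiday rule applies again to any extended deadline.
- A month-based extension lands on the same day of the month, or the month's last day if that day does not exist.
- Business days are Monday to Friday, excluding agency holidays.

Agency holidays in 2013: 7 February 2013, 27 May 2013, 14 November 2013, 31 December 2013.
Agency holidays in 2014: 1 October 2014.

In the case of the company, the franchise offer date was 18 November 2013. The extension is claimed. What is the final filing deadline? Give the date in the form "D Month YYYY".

The first month after 18 November 2013 is December 2013, whose last day is 31 December 2013.
Because 31 December 2013 is a listed holiday, the deadline becomes 30 December 2013 (Monday).
Add 1 month to 30 December 2013: 30 January 2014.
30 January 2014 is a Thursday and not a listed holiday, so it stands.
Deadline: 30 January 2014.

30 January 2014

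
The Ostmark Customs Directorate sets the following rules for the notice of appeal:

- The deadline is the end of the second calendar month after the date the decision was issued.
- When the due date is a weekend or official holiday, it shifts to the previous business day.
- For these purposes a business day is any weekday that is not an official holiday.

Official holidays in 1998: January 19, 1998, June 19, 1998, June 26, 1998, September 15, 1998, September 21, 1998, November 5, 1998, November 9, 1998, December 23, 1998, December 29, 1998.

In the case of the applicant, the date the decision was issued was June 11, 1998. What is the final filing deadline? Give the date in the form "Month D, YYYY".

2 months after June 11, 1998 is August 1998; that month ends on August 31, 1998.
August 31, 1998 (Monday) is already a business day.
Final deadline: August 31, 1998.

August 31, 1998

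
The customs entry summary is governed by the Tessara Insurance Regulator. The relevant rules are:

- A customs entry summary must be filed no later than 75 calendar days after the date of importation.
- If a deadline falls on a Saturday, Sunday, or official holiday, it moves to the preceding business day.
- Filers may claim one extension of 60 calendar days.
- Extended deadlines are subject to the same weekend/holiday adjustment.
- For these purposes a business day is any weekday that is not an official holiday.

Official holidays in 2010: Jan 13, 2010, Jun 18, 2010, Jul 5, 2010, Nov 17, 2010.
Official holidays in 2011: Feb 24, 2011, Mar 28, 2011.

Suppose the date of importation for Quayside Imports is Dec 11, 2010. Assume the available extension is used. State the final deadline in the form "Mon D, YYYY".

Adding 75 calendar days to Dec 11, 2010 gives Feb 24, 2011.
Feb 24, 2011 falls on a listed holiday. Rolling to the preceding business day gives Feb 23, 2011, a Wednesday.
Applying the 60-calendar-day extension: Feb 23, 2011 + 60 days = Apr 24, 2011.
Apr 24, 2011 is a Sunday, so it moves to the preceding business day, Apr 22, 2011 (Friday).
Deadline: Apr 22, 2011.

Apr 22, 2011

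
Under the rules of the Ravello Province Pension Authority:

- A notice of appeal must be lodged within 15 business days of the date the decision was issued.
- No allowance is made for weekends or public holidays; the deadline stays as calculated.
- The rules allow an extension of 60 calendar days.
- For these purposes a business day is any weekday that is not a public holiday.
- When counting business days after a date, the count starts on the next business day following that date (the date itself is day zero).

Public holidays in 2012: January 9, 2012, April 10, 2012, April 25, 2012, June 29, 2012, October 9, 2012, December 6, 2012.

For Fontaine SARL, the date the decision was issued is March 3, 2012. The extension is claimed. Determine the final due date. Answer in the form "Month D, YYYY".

May 22, 2012

15 business days after March 3, 2012, excluding weekends and holidays, is March 23, 2012.
March 23, 2012 is a Friday; no weekend or holiday adjustment applies.
Applying the 60-calendar-day extension: March 23, 2012 + 60 days = May 22, 2012.
May 22, 2012 falls on a Tuesday. The rules make no weekend/holiday allowance, so it remains May 22, 2012.
Final deadline: May 22, 2012.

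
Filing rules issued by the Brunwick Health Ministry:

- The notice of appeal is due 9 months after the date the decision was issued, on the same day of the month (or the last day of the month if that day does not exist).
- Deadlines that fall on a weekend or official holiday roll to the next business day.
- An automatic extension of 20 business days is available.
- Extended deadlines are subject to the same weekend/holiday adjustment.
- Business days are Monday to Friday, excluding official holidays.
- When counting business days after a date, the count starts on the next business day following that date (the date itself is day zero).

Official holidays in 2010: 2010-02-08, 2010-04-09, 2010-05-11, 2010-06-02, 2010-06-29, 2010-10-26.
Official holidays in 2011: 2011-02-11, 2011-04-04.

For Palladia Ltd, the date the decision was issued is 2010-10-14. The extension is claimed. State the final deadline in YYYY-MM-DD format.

9 months after 2010-10-14, on the same day of the month, is 2011-07-14.
2011-07-14 (Thursday) is already a business day.
Applying the 20-business-day extension: 20 business days after 2011-07-14 is 2011-08-11.
2011-08-11 (Thursday) is already a business day.
Deadline: 2011-08-11.

2011-08-11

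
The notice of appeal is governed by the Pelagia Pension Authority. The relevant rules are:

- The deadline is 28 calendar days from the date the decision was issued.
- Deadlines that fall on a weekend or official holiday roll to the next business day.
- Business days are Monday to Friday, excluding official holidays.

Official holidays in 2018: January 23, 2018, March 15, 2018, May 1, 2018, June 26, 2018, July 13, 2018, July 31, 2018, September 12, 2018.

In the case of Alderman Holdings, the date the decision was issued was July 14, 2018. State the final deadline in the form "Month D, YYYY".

August 13, 2018

Trigger date July 14, 2018 + 28 calendar days = August 11, 2018.
August 11, 2018 is a Saturday, so it moves to the next business day, August 13, 2018 (Monday).
Deadline: August 13, 2018.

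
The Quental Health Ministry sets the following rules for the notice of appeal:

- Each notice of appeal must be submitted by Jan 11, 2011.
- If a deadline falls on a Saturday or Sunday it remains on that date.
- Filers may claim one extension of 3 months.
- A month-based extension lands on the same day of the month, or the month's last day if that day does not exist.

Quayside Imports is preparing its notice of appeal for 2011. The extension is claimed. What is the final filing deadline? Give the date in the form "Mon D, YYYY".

The statutory due date is Jan 11, 2011.
Jan 11, 2011 falls on a Tuesday. The rules make no weekend/holiday allowance, so it remains Jan 11, 2011.
The 3 months extension carries Jan 11, 2011 to Apr 11, 2011.
Apr 11, 2011 falls on a Monday. The rules make no weekend/holiday allowance, so it remains Apr 11, 2011.
Deadline: Apr 11, 2011.

Apr 11, 2011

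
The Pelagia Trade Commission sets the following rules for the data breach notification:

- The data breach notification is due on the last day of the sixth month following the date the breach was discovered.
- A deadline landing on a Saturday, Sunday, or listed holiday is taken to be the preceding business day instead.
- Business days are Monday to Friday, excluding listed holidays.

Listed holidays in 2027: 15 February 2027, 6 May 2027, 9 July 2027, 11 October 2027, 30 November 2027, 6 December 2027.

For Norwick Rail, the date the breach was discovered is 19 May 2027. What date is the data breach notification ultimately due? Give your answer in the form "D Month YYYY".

29 November 2027

6 months after 19 May 2027 is November 2027; that month ends on 30 November 2027.
30 November 2027 is a listed holiday; the preceding business day is 29 November 2027 (Monday).
The final due date is 29 November 2027.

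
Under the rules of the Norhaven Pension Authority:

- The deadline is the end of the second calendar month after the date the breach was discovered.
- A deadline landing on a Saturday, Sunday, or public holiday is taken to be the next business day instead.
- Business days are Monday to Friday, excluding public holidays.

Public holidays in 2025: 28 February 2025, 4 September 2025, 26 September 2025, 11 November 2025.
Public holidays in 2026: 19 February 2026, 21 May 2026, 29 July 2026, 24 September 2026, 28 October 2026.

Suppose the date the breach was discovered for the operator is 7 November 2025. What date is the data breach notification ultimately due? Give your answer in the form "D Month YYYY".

The second month after 7 November 2025 is January 2026, whose last day is 31 January 2026.
31 January 2026 is a Saturday, so it moves to the next business day, 2 February 2026 (Monday).
Final deadline: 2 February 2026.

2 February 2026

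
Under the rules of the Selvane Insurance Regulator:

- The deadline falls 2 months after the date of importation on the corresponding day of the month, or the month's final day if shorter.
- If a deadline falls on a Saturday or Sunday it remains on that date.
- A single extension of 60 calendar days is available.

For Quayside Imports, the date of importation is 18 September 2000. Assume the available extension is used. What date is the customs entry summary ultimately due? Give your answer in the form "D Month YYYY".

17 January 2001

2 months after 18 September 2000, on the same day of the month, is 18 November 2000.
No adjustment is made for weekends or holidays, so 18 November 2000 stands.
Add the 60 calendar-day extension to 18 November 2000: 17 January 2001.
17 January 2001 falls on a Wednesday. The rules make no weekend/holiday allowance, so it remains 17 January 2001.
Final deadline: 17 January 2001.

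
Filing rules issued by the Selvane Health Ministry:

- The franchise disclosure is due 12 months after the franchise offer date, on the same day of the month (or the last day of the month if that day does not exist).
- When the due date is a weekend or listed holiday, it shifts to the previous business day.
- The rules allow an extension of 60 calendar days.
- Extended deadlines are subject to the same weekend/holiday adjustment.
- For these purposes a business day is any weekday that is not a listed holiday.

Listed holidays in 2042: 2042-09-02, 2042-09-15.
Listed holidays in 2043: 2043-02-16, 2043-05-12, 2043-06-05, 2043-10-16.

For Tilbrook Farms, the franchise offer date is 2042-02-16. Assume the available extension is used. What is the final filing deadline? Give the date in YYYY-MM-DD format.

12 months from 2042-02-16 is 2043-02-16.
2043-02-16 is a listed holiday, so it moves to the preceding business day, 2043-02-13 (Friday).
Add the 60 calendar-day extension to 2043-02-13: 2043-04-14.
2043-04-14 is a Tuesday and not a listed holiday, so it stands.
So the filing is due 2043-04-14.

2043-04-14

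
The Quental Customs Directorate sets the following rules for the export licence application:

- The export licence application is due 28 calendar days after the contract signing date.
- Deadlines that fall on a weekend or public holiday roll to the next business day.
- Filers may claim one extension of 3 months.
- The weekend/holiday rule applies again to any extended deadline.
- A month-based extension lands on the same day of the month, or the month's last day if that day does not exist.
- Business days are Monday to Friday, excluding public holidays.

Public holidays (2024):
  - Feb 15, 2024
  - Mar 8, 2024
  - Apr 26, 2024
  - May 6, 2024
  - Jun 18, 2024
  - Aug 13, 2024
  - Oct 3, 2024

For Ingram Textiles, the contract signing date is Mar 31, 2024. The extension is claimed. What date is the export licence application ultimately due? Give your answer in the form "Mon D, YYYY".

Adding 28 calendar days to Mar 31, 2024 gives Apr 28, 2024.
Apr 28, 2024 falls on a Sunday. Rolling to the next business day gives Apr 29, 2024, a Monday.
Add 3 months to Apr 29, 2024: Jul 29, 2024.
Since Jul 29, 2024 is a Monday and not a holiday, the date is unchanged.
The final due date is Jul 29, 2024.

Jul 29, 2024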